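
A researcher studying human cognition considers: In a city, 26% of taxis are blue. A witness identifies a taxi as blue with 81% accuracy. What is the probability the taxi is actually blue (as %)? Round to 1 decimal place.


P(blue | says blue) = P(says blue | blue)*P(blue) / [P(says blue | blue)*P(blue) + P(says blue | not blue)*P(not blue)]
Numerator = 0.81 * 0.26 = 0.2106
False identification = 0.19 * 0.74 = 0.1406
P = 0.2106 / (0.2106 + 0.1406)
= 0.2106 / 0.3512
As percentage = 60.0


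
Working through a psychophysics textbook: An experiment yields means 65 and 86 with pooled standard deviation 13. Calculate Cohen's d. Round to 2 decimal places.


Cohen's d = (M1 - M2) / S_pooled
= (65 - 86) / 13
= -21 / 13
= -1.62


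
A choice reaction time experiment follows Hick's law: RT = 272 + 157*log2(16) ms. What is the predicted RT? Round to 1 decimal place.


RT = 272 + 157 * log2(16)
log2(16) = 4.0
RT = 272 + 157 * 4.0
= 272 + 628.0
= 900.0 ms


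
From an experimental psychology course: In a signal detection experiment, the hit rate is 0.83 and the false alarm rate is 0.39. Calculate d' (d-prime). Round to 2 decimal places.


d' = z(HR) - z(FAR)
z(0.83) = 0.9542
z(0.39) = -0.2793
d' = 0.9542 - -0.2793
= 1.23


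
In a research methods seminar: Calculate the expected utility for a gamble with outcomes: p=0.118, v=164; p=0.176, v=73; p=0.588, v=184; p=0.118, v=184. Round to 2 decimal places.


EU = sum(p_i * v_i)
0.118 * 164 = 19.352
0.176 * 73 = 12.848
0.588 * 184 = 108.192
0.118 * 184 = 21.712
EU = 19.352 + 12.848 + 108.192 + 21.712
= 162.10


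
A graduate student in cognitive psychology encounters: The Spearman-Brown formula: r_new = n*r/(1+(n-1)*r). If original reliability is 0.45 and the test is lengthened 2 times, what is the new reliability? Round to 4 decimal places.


r_new = n*r / (1 + (n-1)*r)
Numerator = 2 * 0.45 = 0.9
Denominator = 1 + 1 * 0.45 = 1.45
r_new = 0.9 / 1.45
= 0.6207


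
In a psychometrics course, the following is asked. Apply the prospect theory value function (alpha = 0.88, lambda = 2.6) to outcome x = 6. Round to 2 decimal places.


Since x = 6 >= 0, use v(x) = x^0.88
6^0.88 = 4.8392
v(6) = 4.84


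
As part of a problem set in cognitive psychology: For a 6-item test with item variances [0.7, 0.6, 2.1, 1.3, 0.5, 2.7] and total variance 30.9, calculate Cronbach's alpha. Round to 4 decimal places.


alpha = (k/(k-1)) * (1 - sum(s_i^2)/s_total^2)
sum(item variances) = 7.9
k/(k-1) = 6/5 = 1.2
1 - 7.9/30.9 = 1 - 0.255663 = 0.744337
alpha = 1.2 * 0.744337
= 0.8932


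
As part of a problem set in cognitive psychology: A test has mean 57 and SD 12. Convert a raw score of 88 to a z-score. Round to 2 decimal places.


z = (X - mu) / sigma
= (88 - 57) / 12
= 31 / 12
= 2.58


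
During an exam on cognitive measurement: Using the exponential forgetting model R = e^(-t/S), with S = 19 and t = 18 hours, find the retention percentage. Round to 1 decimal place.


R = e^(-t/S)
-t/S = -18/19 = -0.947368
R = e^(-0.947368) = 0.38776
Percentage = 0.38776 * 100
= 38.8


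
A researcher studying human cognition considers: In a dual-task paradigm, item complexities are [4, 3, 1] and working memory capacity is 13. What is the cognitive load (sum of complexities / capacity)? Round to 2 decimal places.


Total complexity = 4 + 3 + 1 = 8
Load = total / capacity = 8 / 13
= 0.62


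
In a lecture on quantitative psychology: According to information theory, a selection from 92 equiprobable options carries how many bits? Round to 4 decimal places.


H = log2(n)
H = log2(92)
= 6.5236


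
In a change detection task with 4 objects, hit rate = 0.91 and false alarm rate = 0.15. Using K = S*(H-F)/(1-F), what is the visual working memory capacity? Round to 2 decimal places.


K = S * (H - F) / (1 - F)
H - F = 0.76
1 - F = 0.85
K = 4 * 0.76 / 0.85
= 3.58


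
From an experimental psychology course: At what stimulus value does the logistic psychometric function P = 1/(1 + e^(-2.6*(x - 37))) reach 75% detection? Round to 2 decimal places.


At P = 0.75: 0.75 = 1/(1 + e^(-k*(x-x0)))
Solving: e^(-k*(x-x0)) = 1/3
x = x0 + ln(3)/k
ln(3) = 1.0986
x = 37 + 1.0986/2.6
= 37 + 0.4225
= 37.42


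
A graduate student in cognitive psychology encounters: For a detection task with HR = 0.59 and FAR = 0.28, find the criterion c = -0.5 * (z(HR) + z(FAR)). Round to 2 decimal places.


c = -0.5 * (z(HR) + z(FAR))
z(0.59) = 0.2275
z(0.28) = -0.5828
c = -0.5 * (0.2275 + -0.5828)
= -0.5 * -0.3553
= 0.18


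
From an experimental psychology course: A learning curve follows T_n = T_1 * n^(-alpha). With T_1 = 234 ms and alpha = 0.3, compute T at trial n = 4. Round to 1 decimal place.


T_n = 234 * 4^(-0.3)
4^(-0.3) = 0.659754
T_n = 234 * 0.659754
= 154.4 ms


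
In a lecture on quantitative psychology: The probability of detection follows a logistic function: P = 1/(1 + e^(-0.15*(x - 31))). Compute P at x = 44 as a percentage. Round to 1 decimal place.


P(x) = 1/(1 + e^(-0.15*(44 - 31)))
Exponent = -0.15 * 13 = -1.95
e^(-1.95) = 0.142274
P = 1/(1 + 0.142274) = 0.875447
Percentage = 87.5


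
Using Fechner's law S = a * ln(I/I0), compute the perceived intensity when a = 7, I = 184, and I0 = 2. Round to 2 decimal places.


S = 7 * ln(184/2)
I/I0 = 92.0
ln(92.0) = 4.5218
S = 7 * 4.5218
= 31.65


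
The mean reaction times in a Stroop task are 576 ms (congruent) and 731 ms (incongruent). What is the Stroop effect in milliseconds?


Stroop effect = RT(incongruent) - RT(congruent)
= 731 - 576
= 155 ms


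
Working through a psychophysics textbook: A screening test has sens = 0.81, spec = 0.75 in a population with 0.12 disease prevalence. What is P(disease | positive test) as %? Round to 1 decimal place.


PPV = (sens * prev) / (sens * prev + (1-spec) * (1-prev))
Numerator = 0.81 * 0.12 = 0.0972
P(positive and no disease) = (1 - spec) * (1 - prev) = (1 - 0.75) * (1 - 0.12) = 0.22
Denominator = 0.0972 + 0.22 = 0.3172
PPV = 0.0972 / 0.3172 = 0.306431
As percentage = 30.6


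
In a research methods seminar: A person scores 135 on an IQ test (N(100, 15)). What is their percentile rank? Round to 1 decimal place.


z = (IQ - mean) / SD
z = (135 - 100) / 15 = 2.3333
Percentile = Phi(2.3333) * 100
Phi(2.3333) = 0.990184
= 99.0


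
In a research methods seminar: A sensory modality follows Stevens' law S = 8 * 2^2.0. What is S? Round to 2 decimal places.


S = 8 * 2^2.0
2^2.0 = 4.0
S = 8 * 4.0
= 32.00


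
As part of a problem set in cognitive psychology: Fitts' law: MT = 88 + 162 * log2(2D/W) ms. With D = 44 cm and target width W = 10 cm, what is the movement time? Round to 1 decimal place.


MT = 88 + 162 * log2(2*44/10)
2D/W = 8.8
log2(8.8) = 3.1375
MT = 88 + 162 * 3.1375
= 596.3 ms


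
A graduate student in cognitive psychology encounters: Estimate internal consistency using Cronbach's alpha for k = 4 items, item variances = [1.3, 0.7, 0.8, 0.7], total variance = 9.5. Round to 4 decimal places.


alpha = (k/(k-1)) * (1 - sum(s_i^2)/s_total^2)
sum(item variances) = 3.5
k/(k-1) = 4/3 = 1.333333
1 - 3.5/9.5 = 1 - 0.368421 = 0.631579
alpha = 1.333333 * 0.631579
= 0.8421


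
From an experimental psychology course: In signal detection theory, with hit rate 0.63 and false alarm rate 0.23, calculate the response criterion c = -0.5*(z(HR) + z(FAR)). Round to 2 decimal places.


c = -0.5 * (z(HR) + z(FAR))
z(0.63) = 0.3319
z(0.23) = -0.7388
c = -0.5 * (0.3319 + -0.7388)
= -0.5 * -0.4069
= 0.20


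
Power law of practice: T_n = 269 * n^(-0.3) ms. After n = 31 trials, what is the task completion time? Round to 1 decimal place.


T_n = 269 * 31^(-0.3)
31^(-0.3) = 0.356937
T_n = 269 * 0.356937
= 96.0 ms


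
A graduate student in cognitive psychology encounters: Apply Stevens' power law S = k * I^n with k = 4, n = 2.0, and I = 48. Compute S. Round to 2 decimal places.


S = 4 * 48^2.0
48^2.0 = 2304.0
S = 4 * 2304.0
= 9216.00


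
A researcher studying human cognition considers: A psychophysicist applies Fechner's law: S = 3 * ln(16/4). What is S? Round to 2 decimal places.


S = 3 * ln(16/4)
I/I0 = 4.0
ln(4.0) = 1.3863
S = 3 * 1.3863
= 4.16


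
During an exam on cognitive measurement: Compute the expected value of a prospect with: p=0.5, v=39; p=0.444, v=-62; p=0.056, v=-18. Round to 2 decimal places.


EU = sum(p_i * v_i)
0.5 * 39 = 19.5
0.444 * -62 = -27.528
0.056 * -18 = -1.008
EU = 19.5 + -27.528 + -1.008
= -9.04


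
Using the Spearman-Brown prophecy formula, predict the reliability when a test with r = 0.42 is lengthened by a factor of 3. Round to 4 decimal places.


r_new = n*r / (1 + (n-1)*r)
Numerator = 3 * 0.42 = 1.26
Denominator = 1 + 2 * 0.42 = 1.84
r_new = 1.26 / 1.84
= 0.6848


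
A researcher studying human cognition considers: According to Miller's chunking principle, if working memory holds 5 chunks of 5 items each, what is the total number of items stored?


Total items = chunks * items_per_chunk
= 5 * 5
= 25


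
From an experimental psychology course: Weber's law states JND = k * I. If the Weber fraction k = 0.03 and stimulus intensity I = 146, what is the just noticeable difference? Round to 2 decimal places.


JND = k * I
JND = 0.03 * 146
= 4.38


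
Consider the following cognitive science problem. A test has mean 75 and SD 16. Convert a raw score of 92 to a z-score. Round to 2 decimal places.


z = (X - mu) / sigma
= (92 - 75) / 16
= 17 / 16
= 1.06


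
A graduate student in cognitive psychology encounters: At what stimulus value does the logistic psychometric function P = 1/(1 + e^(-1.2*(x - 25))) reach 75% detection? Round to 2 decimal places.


At P = 0.75: 0.75 = 1/(1 + e^(-k*(x-x0)))
Solving: e^(-k*(x-x0)) = 1/3
x = x0 + ln(3)/k
ln(3) = 1.0986
x = 25 + 1.0986/1.2
= 25 + 0.9155
= 25.92


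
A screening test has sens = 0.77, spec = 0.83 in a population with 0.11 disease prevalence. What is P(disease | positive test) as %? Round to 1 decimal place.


PPV = (sens * prev) / (sens * prev + (1-spec) * (1-prev))
Numerator = 0.77 * 0.11 = 0.0847
P(positive and no disease) = (1 - spec) * (1 - prev) = (1 - 0.83) * (1 - 0.11) = 0.1513
Denominator = 0.0847 + 0.1513 = 0.236
PPV = 0.0847 / 0.236 = 0.358898
As percentage = 35.9


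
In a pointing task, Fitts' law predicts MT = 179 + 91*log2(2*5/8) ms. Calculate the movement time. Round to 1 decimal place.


MT = 179 + 91 * log2(2*5/8)
2D/W = 1.25
log2(1.25) = 0.3219
MT = 179 + 91 * 0.3219
= 208.3 ms


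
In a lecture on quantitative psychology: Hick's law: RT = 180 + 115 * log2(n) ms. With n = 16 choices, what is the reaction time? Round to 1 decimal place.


RT = 180 + 115 * log2(16)
log2(16) = 4.0
RT = 180 + 115 * 4.0
= 180 + 460.0
= 640.0 ms


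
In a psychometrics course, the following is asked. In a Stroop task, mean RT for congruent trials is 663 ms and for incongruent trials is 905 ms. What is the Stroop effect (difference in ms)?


Stroop effect = RT(incongruent) - RT(congruent)
= 905 - 663
= 242 ms


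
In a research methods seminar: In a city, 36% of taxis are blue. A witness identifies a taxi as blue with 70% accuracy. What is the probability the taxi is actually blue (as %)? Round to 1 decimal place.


P(blue | says blue) = P(says blue | blue)*P(blue) / [P(says blue | blue)*P(blue) + P(says blue | not blue)*P(not blue)]
Numerator = 0.7 * 0.36 = 0.252
False identification = 0.3 * 0.64 = 0.192
P = 0.252 / (0.252 + 0.192)
= 0.252 / 0.444
As percentage = 56.8


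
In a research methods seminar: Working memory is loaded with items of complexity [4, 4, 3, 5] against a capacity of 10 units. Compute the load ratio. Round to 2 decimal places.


Total complexity = 4 + 4 + 3 + 5 = 16
Load = total / capacity = 16 / 10
= 1.60


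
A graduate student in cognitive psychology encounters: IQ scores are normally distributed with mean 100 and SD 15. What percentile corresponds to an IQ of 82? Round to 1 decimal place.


z = (IQ - mean) / SD
z = (82 - 100) / 15 = -1.2
Percentile = Phi(-1.2) * 100
Phi(-1.2) = 0.11507
= 11.5


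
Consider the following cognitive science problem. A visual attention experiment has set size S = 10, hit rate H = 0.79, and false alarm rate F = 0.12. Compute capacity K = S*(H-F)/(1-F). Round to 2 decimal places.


K = S * (H - F) / (1 - F)
H - F = 0.67
1 - F = 0.88
K = 10 * 0.67 / 0.88
= 7.61


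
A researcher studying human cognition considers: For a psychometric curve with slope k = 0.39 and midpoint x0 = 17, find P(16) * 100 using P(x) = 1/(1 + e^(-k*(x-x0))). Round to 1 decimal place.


P(x) = 1/(1 + e^(-0.39*(16 - 17)))
Exponent = -0.39 * -1 = 0.39
e^(0.39) = 1.476981
P = 1/(1 + 1.476981) = 0.403717
Percentage = 40.4


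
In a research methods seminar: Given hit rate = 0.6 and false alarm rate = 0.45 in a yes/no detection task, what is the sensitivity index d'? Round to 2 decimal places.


d' = z(HR) - z(FAR)
z(0.6) = 0.2533
z(0.45) = -0.1257
d' = 0.2533 - -0.1257
= 0.38


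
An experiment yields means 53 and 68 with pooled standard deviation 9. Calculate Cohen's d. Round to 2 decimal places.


Cohen's d = (M1 - M2) / S_pooled
= (53 - 68) / 9
= -15 / 9
= -1.67


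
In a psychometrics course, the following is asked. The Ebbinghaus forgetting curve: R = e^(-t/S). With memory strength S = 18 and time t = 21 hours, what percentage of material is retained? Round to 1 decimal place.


R = e^(-t/S)
-t/S = -21/18 = -1.166667
R = e^(-1.166667) = 0.311403
Percentage = 0.311403 * 100
= 31.1


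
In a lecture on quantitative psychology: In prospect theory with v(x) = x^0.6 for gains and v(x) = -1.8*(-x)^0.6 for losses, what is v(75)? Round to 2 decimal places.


Since x = 75 >= 0, use v(x) = x^0.6
75^0.6 = 13.3363
v(75) = 13.34


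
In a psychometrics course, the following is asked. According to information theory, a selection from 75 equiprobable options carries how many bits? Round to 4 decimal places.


H = log2(n)
H = log2(75)
= 6.2288


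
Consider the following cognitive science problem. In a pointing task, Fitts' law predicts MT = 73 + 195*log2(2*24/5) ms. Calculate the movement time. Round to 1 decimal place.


MT = 73 + 195 * log2(2*24/5)
2D/W = 9.6
log2(9.6) = 3.263
MT = 73 + 195 * 3.263
= 709.3 ms


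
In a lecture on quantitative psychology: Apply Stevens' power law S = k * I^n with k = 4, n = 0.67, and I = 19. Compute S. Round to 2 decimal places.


S = 4 * 19^0.67
19^0.67 = 7.1906
S = 4 * 7.1906
= 28.76


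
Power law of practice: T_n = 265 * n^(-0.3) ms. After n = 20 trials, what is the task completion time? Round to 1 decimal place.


T_n = 265 * 20^(-0.3)
20^(-0.3) = 0.407091
T_n = 265 * 0.407091
= 107.9 ms


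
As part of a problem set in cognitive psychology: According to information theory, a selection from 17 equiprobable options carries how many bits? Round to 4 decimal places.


H = log2(n)
H = log2(17)
= 4.0875


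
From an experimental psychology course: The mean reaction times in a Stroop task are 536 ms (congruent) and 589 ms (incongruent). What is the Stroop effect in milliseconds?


Stroop effect = RT(incongruent) - RT(congruent)
= 589 - 536
= 53 ms


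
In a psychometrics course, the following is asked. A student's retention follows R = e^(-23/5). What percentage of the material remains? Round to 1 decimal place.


R = e^(-t/S)
-t/S = -23/5 = -4.6
R = e^(-4.6) = 0.010052
Percentage = 0.010052 * 100
= 1.0


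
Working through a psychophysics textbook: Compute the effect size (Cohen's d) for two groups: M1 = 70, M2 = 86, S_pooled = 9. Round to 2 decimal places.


Cohen's d = (M1 - M2) / S_pooled
= (70 - 86) / 9
= -16 / 9
= -1.78


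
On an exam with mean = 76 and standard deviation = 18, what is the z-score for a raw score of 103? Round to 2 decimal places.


z = (X - mu) / sigma
= (103 - 76) / 18
= 27 / 18
= 1.50


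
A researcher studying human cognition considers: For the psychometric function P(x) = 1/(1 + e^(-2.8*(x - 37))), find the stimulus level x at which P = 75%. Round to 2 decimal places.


At P = 0.75: 0.75 = 1/(1 + e^(-k*(x-x0)))
Solving: e^(-k*(x-x0)) = 1/3
x = x0 + ln(3)/k
ln(3) = 1.0986
x = 37 + 1.0986/2.8
= 37 + 0.3924
= 37.39


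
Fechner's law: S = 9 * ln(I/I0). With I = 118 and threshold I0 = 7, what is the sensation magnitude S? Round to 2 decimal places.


S = 9 * ln(118/7)
I/I0 = 16.857143
ln(16.857143) = 2.8248
S = 9 * 2.8248
= 25.42


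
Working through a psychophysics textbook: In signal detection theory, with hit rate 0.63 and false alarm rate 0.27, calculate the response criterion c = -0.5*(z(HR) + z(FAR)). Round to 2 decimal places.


c = -0.5 * (z(HR) + z(FAR))
z(0.63) = 0.3319
z(0.27) = -0.6128
c = -0.5 * (0.3319 + -0.6128)
= -0.5 * -0.2809
= 0.14


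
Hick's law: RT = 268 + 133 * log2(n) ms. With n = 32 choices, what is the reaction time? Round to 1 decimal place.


RT = 268 + 133 * log2(32)
log2(32) = 5.0
RT = 268 + 133 * 5.0
= 268 + 665.0
= 933.0 ms


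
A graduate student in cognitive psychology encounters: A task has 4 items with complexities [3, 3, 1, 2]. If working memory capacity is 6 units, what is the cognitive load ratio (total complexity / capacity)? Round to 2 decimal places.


Total complexity = 3 + 3 + 1 + 2 = 9
Load = total / capacity = 9 / 6
= 1.50


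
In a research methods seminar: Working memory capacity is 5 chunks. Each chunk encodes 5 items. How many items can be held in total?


Total items = chunks * items_per_chunk
= 5 * 5
= 25


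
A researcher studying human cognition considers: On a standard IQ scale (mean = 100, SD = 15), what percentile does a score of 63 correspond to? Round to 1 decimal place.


z = (IQ - mean) / SD
z = (63 - 100) / 15 = -2.4667
Percentile = Phi(-2.4667) * 100
Phi(-2.4667) = 0.006818
= 0.7


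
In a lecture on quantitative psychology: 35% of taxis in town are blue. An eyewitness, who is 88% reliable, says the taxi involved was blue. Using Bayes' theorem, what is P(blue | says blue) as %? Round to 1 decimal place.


P(blue | says blue) = P(says blue | blue)*P(blue) / [P(says blue | blue)*P(blue) + P(says blue | not blue)*P(not blue)]
Numerator = 0.88 * 0.35 = 0.308
False identification = 0.12 * 0.65 = 0.078
P = 0.308 / (0.308 + 0.078)
= 0.308 / 0.386
As percentage = 79.8


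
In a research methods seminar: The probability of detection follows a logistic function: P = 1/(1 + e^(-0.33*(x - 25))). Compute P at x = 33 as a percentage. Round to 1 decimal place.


P(x) = 1/(1 + e^(-0.33*(33 - 25)))
Exponent = -0.33 * 8 = -2.64
e^(-2.64) = 0.071361
P = 1/(1 + 0.071361) = 0.933392
Percentage = 93.3


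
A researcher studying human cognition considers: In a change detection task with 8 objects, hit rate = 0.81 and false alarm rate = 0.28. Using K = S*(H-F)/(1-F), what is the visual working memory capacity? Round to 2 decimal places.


K = S * (H - F) / (1 - F)
H - F = 0.53
1 - F = 0.72
K = 8 * 0.53 / 0.72
= 5.89


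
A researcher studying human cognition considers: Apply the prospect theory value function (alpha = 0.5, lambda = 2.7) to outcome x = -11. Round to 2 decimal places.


Since x = -11 < 0, use v(x) = -lambda*(-x)^alpha
(-x) = 11
11^0.5 = 3.3166
v(-11) = -2.7 * 3.3166
= -8.95


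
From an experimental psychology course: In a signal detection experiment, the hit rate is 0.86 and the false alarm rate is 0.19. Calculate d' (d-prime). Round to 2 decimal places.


d' = z(HR) - z(FAR)
z(0.86) = 1.0803
z(0.19) = -0.8779
d' = 1.0803 - -0.8779
= 1.96


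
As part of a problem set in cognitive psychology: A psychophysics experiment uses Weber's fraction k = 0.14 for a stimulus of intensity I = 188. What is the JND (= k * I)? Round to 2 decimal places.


JND = k * I
JND = 0.14 * 188
= 26.32


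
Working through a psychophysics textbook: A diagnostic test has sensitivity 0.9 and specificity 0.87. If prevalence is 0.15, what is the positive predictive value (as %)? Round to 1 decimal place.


PPV = (sens * prev) / (sens * prev + (1-spec) * (1-prev))
Numerator = 0.9 * 0.15 = 0.135
P(positive and no disease) = (1 - spec) * (1 - prev) = (1 - 0.87) * (1 - 0.15) = 0.1105
Denominator = 0.135 + 0.1105 = 0.2455
PPV = 0.135 / 0.2455 = 0.549898
As percentage = 55.0


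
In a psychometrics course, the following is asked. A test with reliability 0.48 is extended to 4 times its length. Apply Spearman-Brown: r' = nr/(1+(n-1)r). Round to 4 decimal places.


r_new = n*r / (1 + (n-1)*r)
Numerator = 4 * 0.48 = 1.92
Denominator = 1 + 3 * 0.48 = 2.44
r_new = 1.92 / 2.44
= 0.7869


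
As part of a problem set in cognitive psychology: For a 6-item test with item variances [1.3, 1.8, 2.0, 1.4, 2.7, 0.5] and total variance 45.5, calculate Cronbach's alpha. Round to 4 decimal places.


alpha = (k/(k-1)) * (1 - sum(s_i^2)/s_total^2)
sum(item variances) = 9.7
k/(k-1) = 6/5 = 1.2
1 - 9.7/45.5 = 1 - 0.213187 = 0.786813
alpha = 1.2 * 0.786813
= 0.9442


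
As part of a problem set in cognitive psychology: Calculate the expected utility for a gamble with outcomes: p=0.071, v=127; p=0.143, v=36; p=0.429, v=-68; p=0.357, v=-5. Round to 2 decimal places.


EU = sum(p_i * v_i)
0.071 * 127 = 9.017
0.143 * 36 = 5.148
0.429 * -68 = -29.172
0.357 * -5 = -1.785
EU = 9.017 + 5.148 + -29.172 + -1.785
= -16.79


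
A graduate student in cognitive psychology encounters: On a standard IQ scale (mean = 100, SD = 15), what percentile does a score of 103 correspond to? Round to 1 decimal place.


z = (IQ - mean) / SD
z = (103 - 100) / 15 = 0.2
Percentile = Phi(0.2) * 100
Phi(0.2) = 0.57926
= 57.9


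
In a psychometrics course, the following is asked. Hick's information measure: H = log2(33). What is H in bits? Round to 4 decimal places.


H = log2(n)
H = log2(33)
= 5.0444


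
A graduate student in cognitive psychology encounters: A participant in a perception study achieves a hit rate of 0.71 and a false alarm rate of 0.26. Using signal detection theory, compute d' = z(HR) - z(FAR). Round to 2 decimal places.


d' = z(HR) - z(FAR)
z(0.71) = 0.5534
z(0.26) = -0.6433
d' = 0.5534 - -0.6433
= 1.20


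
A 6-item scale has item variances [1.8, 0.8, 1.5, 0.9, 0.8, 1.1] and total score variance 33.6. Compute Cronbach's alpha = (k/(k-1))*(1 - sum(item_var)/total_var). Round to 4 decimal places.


alpha = (k/(k-1)) * (1 - sum(s_i^2)/s_total^2)
sum(item variances) = 6.9
k/(k-1) = 6/5 = 1.2
1 - 6.9/33.6 = 1 - 0.205357 = 0.794643
alpha = 1.2 * 0.794643
= 0.9536


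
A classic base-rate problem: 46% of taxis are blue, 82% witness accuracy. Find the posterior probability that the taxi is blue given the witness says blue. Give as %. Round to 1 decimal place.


P(blue | says blue) = P(says blue | blue)*P(blue) / [P(says blue | blue)*P(blue) + P(says blue | not blue)*P(not blue)]
Numerator = 0.82 * 0.46 = 0.3772
False identification = 0.18 * 0.54 = 0.0972
P = 0.3772 / (0.3772 + 0.0972)
= 0.3772 / 0.4744
As percentage = 79.5


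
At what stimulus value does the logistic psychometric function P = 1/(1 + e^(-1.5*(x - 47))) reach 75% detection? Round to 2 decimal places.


At P = 0.75: 0.75 = 1/(1 + e^(-k*(x-x0)))
Solving: e^(-k*(x-x0)) = 1/3
x = x0 + ln(3)/k
ln(3) = 1.0986
x = 47 + 1.0986/1.5
= 47 + 0.7324
= 47.73


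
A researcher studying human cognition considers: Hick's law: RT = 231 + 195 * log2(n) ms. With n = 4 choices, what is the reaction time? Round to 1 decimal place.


RT = 231 + 195 * log2(4)
log2(4) = 2.0
RT = 231 + 195 * 2.0
= 231 + 390.0
= 621.0 ms


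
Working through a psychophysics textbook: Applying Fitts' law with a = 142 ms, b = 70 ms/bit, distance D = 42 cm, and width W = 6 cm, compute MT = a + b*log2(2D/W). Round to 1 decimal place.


MT = 142 + 70 * log2(2*42/6)
2D/W = 14.0
log2(14.0) = 3.8074
MT = 142 + 70 * 3.8074
= 408.5 ms


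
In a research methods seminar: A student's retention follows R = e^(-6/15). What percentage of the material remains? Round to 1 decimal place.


R = e^(-t/S)
-t/S = -6/15 = -0.4
R = e^(-0.4) = 0.67032
Percentage = 0.67032 * 100
= 67.0


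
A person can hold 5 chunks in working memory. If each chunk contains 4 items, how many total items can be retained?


Total items = chunks * items_per_chunk
= 5 * 4
= 20


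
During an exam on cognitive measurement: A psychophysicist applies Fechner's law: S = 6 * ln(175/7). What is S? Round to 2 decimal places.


S = 6 * ln(175/7)
I/I0 = 25.0
ln(25.0) = 3.2189
S = 6 * 3.2189
= 19.31


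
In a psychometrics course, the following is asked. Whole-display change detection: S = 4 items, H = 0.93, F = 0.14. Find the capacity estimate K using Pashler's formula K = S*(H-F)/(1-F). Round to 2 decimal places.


K = S * (H - F) / (1 - F)
H - F = 0.79
1 - F = 0.86
K = 4 * 0.79 / 0.86
= 3.67


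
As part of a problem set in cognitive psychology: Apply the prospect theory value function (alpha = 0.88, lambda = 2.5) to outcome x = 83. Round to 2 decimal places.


Since x = 83 >= 0, use v(x) = x^0.88
83^0.88 = 48.8415
v(83) = 48.84


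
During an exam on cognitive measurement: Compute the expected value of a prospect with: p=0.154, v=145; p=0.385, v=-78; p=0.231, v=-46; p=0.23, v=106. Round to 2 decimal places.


EU = sum(p_i * v_i)
0.154 * 145 = 22.33
0.385 * -78 = -30.03
0.231 * -46 = -10.626
0.23 * 106 = 24.38
EU = 22.33 + -30.03 + -10.626 + 24.38
= 6.05


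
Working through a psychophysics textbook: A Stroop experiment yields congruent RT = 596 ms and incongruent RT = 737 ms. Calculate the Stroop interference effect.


Stroop effect = RT(incongruent) - RT(congruent)
= 737 - 596
= 141 ms


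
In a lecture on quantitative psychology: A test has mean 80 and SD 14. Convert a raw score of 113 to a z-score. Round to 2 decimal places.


z = (X - mu) / sigma
= (113 - 80) / 14
= 33 / 14
= 2.36


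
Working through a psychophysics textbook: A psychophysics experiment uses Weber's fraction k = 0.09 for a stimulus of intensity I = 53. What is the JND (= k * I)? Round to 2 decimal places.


JND = k * I
JND = 0.09 * 53
= 4.77


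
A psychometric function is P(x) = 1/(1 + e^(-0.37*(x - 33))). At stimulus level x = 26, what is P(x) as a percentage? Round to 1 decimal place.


P(x) = 1/(1 + e^(-0.37*(26 - 33)))
Exponent = -0.37 * -7 = 2.59
e^(2.59) = 13.329772
P = 1/(1 + 13.329772) = 0.069785
Percentage = 7.0


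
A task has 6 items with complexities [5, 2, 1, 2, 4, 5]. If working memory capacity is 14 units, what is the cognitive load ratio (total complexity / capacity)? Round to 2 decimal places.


Total complexity = 5 + 2 + 1 + 2 + 4 + 5 = 19
Load = total / capacity = 19 / 14
= 1.36


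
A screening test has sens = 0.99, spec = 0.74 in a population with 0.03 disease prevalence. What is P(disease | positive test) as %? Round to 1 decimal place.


PPV = (sens * prev) / (sens * prev + (1-spec) * (1-prev))
Numerator = 0.99 * 0.03 = 0.0297
P(positive and no disease) = (1 - spec) * (1 - prev) = (1 - 0.74) * (1 - 0.03) = 0.2522
Denominator = 0.0297 + 0.2522 = 0.2819
PPV = 0.0297 / 0.2819 = 0.105357
As percentage = 10.5


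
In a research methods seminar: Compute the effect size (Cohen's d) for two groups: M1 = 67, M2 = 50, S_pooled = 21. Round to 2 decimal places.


Cohen's d = (M1 - M2) / S_pooled
= (67 - 50) / 21
= 17 / 21
= 0.81


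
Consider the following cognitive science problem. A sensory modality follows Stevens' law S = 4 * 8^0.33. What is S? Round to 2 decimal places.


S = 4 * 8^0.33
8^0.33 = 1.9862
S = 4 * 1.9862
= 7.94


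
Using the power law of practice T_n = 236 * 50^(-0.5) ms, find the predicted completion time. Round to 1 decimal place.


T_n = 236 * 50^(-0.5)
50^(-0.5) = 0.141421
T_n = 236 * 0.141421
= 33.4 ms


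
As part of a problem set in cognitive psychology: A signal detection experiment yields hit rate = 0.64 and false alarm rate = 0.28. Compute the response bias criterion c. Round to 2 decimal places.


c = -0.5 * (z(HR) + z(FAR))
z(0.64) = 0.3585
z(0.28) = -0.5828
c = -0.5 * (0.3585 + -0.5828)
= -0.5 * -0.2243
= 0.11


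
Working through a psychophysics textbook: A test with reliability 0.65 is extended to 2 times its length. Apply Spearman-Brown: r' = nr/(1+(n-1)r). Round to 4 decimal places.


r_new = n*r / (1 + (n-1)*r)
Numerator = 2 * 0.65 = 1.3
Denominator = 1 + 1 * 0.65 = 1.65
r_new = 1.3 / 1.65
= 0.7879


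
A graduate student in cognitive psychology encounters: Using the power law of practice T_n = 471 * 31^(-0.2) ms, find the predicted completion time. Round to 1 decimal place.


T_n = 471 * 31^(-0.2)
31^(-0.2) = 0.503185
T_n = 471 * 0.503185
= 237.0 ms


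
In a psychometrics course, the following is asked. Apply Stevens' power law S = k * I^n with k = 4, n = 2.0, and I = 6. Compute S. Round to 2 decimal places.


S = 4 * 6^2.0
6^2.0 = 36.0
S = 4 * 36.0
= 144.00


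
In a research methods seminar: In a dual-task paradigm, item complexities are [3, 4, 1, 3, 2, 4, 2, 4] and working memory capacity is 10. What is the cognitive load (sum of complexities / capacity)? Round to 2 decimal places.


Total complexity = 3 + 4 + 1 + 3 + 2 + 4 + 2 + 4 = 23
Load = total / capacity = 23 / 10
= 2.30


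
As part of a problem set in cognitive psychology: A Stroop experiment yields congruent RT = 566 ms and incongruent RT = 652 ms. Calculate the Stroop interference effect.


Stroop effect = RT(incongruent) - RT(congruent)
= 652 - 566
= 86 ms


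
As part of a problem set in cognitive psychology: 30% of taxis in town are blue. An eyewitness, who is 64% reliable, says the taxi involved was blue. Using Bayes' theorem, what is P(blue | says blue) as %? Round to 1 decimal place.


P(blue | says blue) = P(says blue | blue)*P(blue) / [P(says blue | blue)*P(blue) + P(says blue | not blue)*P(not blue)]
Numerator = 0.64 * 0.3 = 0.192
False identification = 0.36 * 0.7 = 0.252
P = 0.192 / (0.192 + 0.252)
= 0.192 / 0.444
As percentage = 43.2


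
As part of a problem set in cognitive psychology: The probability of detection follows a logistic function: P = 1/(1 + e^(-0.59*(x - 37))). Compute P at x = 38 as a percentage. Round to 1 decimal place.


P(x) = 1/(1 + e^(-0.59*(38 - 37)))
Exponent = -0.59 * 1 = -0.59
e^(-0.59) = 0.554327
P = 1/(1 + 0.554327) = 0.643365
Percentage = 64.3


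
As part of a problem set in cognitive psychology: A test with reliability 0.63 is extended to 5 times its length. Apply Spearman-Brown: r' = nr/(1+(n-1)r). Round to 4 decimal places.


r_new = n*r / (1 + (n-1)*r)
Numerator = 5 * 0.63 = 3.15
Denominator = 1 + 4 * 0.63 = 3.52
r_new = 3.15 / 3.52
= 0.8949


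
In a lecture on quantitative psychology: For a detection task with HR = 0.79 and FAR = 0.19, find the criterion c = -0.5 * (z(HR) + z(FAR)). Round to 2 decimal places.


c = -0.5 * (z(HR) + z(FAR))
z(0.79) = 0.8064
z(0.19) = -0.8779
c = -0.5 * (0.8064 + -0.8779)
= -0.5 * -0.0715
= 0.04


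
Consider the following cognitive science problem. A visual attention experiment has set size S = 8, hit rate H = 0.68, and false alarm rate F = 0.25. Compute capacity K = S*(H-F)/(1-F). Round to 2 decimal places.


K = S * (H - F) / (1 - F)
H - F = 0.43
1 - F = 0.75
K = 8 * 0.43 / 0.75
= 4.59


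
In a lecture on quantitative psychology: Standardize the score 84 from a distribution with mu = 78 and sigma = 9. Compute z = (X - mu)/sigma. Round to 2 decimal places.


z = (X - mu) / sigma
= (84 - 78) / 9
= 6 / 9
= 0.67


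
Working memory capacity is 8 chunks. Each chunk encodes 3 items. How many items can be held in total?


Total items = chunks * items_per_chunk
= 8 * 3
= 24


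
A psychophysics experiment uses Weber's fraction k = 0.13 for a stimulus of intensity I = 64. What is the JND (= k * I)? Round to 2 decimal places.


JND = k * I
JND = 0.13 * 64
= 8.32


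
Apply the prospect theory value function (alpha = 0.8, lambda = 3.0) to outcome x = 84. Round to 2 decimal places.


Since x = 84 >= 0, use v(x) = x^0.8
84^0.8 = 34.6277
v(84) = 34.63


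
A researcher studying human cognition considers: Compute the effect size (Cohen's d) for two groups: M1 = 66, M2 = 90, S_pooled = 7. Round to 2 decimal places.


Cohen's d = (M1 - M2) / S_pooled
= (66 - 90) / 7
= -24 / 7
= -3.43


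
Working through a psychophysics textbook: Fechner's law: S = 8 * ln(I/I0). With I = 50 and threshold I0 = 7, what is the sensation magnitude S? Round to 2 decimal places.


S = 8 * ln(50/7)
I/I0 = 7.142857
ln(7.142857) = 1.9661
S = 8 * 1.9661
= 15.73


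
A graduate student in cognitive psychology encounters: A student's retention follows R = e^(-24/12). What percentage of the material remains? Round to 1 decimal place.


R = e^(-t/S)
-t/S = -24/12 = -2.0
R = e^(-2.0) = 0.135335
Percentage = 0.135335 * 100
= 13.5


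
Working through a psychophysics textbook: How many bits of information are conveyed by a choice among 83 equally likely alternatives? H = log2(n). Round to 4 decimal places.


H = log2(n)
H = log2(83)
= 6.3750


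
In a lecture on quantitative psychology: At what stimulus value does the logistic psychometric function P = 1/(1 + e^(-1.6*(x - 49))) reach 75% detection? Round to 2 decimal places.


At P = 0.75: 0.75 = 1/(1 + e^(-k*(x-x0)))
Solving: e^(-k*(x-x0)) = 1/3
x = x0 + ln(3)/k
ln(3) = 1.0986
x = 49 + 1.0986/1.6
= 49 + 0.6866
= 49.69


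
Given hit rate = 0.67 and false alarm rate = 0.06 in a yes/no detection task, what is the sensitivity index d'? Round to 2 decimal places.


d' = z(HR) - z(FAR)
z(0.67) = 0.4399
z(0.06) = -1.5548
d' = 0.4399 - -1.5548
= 1.99


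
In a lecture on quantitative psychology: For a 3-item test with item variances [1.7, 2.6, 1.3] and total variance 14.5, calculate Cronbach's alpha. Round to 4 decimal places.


alpha = (k/(k-1)) * (1 - sum(s_i^2)/s_total^2)
sum(item variances) = 5.6
k/(k-1) = 3/2 = 1.5
1 - 5.6/14.5 = 1 - 0.386207 = 0.613793
alpha = 1.5 * 0.613793
= 0.9207


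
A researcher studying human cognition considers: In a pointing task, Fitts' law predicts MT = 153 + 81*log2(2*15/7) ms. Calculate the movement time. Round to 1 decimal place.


MT = 153 + 81 * log2(2*15/7)
2D/W = 4.285714
log2(4.285714) = 2.0995
MT = 153 + 81 * 2.0995
= 323.1 ms


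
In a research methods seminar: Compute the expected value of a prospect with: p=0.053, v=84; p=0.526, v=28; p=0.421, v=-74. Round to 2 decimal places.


EU = sum(p_i * v_i)
0.053 * 84 = 4.452
0.526 * 28 = 14.728
0.421 * -74 = -31.154
EU = 4.452 + 14.728 + -31.154
= -11.97


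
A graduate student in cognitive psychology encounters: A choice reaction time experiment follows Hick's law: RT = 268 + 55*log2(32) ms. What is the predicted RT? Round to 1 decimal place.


RT = 268 + 55 * log2(32)
log2(32) = 5.0
RT = 268 + 55 * 5.0
= 268 + 275.0
= 543.0 ms


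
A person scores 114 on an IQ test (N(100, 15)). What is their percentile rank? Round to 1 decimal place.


z = (IQ - mean) / SD
z = (114 - 100) / 15 = 0.9333
Percentile = Phi(0.9333) * 100
Phi(0.9333) = 0.824667
= 82.5


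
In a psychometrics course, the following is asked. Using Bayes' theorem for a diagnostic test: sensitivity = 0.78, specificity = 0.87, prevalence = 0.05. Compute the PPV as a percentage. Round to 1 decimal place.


PPV = (sens * prev) / (sens * prev + (1-spec) * (1-prev))
Numerator = 0.78 * 0.05 = 0.039
P(positive and no disease) = (1 - spec) * (1 - prev) = (1 - 0.87) * (1 - 0.05) = 0.1235
Denominator = 0.039 + 0.1235 = 0.1625
PPV = 0.039 / 0.1625 = 0.24
As percentage = 24.0


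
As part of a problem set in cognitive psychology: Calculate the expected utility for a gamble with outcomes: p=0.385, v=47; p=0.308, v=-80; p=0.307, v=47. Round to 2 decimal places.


EU = sum(p_i * v_i)
0.385 * 47 = 18.095
0.308 * -80 = -24.64
0.307 * 47 = 14.429
EU = 18.095 + -24.64 + 14.429
= 7.88


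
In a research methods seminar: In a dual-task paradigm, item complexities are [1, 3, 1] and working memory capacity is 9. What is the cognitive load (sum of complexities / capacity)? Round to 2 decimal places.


Total complexity = 1 + 3 + 1 = 5
Load = total / capacity = 5 / 9
= 0.56


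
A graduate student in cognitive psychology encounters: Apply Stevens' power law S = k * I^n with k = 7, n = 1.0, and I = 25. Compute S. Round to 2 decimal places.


S = 7 * 25^1.0
25^1.0 = 25.0
S = 7 * 25.0
= 175.00


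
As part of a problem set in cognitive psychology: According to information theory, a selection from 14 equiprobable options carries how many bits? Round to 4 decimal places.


H = log2(n)
H = log2(14)
= 3.8074


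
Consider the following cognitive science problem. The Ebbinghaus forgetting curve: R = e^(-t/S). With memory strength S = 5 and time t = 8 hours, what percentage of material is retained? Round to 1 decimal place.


R = e^(-t/S)
-t/S = -8/5 = -1.6
R = e^(-1.6) = 0.201897
Percentage = 0.201897 * 100
= 20.2


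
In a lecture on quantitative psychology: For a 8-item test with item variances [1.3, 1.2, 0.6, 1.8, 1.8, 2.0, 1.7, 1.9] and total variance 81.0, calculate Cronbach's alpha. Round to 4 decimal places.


alpha = (k/(k-1)) * (1 - sum(s_i^2)/s_total^2)
sum(item variances) = 12.3
k/(k-1) = 8/7 = 1.142857
1 - 12.3/81.0 = 1 - 0.151852 = 0.848148
alpha = 1.142857 * 0.848148
= 0.9693


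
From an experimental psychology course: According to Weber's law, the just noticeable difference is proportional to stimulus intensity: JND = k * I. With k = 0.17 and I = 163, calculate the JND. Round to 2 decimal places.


JND = k * I
JND = 0.17 * 163
= 27.71


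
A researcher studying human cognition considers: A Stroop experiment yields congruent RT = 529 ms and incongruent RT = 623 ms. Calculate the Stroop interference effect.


Stroop effect = RT(incongruent) - RT(congruent)
= 623 - 529
= 94 ms


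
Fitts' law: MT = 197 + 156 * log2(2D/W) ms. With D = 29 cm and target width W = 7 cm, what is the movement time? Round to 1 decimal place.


MT = 197 + 156 * log2(2*29/7)
2D/W = 8.285714
log2(8.285714) = 3.0506
MT = 197 + 156 * 3.0506
= 672.9 ms


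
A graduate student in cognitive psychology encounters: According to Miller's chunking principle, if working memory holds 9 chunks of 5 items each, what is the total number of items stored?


Total items = chunks * items_per_chunk
= 9 * 5
= 45


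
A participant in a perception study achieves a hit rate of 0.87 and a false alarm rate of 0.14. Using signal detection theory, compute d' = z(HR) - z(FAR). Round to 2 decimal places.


d' = z(HR) - z(FAR)
z(0.87) = 1.1264
z(0.14) = -1.0803
d' = 1.1264 - -1.0803
= 2.21


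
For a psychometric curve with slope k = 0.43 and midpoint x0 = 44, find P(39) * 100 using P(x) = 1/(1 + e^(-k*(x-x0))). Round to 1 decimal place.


P(x) = 1/(1 + e^(-0.43*(39 - 44)))
Exponent = -0.43 * -5 = 2.15
e^(2.15) = 8.584858
P = 1/(1 + 8.584858) = 0.104331
Percentage = 10.4


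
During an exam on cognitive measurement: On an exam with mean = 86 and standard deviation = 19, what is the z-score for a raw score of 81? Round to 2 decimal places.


z = (X - mu) / sigma
= (81 - 86) / 19
= -5 / 19
= -0.26


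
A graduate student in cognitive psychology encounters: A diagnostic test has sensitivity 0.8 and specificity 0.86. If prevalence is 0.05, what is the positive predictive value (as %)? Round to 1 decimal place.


PPV = (sens * prev) / (sens * prev + (1-spec) * (1-prev))
Numerator = 0.8 * 0.05 = 0.04
P(positive and no disease) = (1 - spec) * (1 - prev) = (1 - 0.86) * (1 - 0.05) = 0.133
Denominator = 0.04 + 0.133 = 0.173
PPV = 0.04 / 0.173 = 0.231214
As percentage = 23.1


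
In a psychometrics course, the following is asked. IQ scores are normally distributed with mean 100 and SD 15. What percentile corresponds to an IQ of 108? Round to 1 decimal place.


z = (IQ - mean) / SD
z = (108 - 100) / 15 = 0.5333
Percentile = Phi(0.5333) * 100
Phi(0.5333) = 0.703087
= 70.3


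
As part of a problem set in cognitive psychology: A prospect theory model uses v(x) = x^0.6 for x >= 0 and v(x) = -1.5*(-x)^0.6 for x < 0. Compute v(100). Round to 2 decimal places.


Since x = 100 >= 0, use v(x) = x^0.6
100^0.6 = 15.8489
v(100) = 15.85
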